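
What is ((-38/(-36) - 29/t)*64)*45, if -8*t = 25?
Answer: 148832/5 ≈ 29766.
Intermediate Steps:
t = -25/8 (t = -⅛*25 = -25/8 ≈ -3.1250)
((-38/(-36) - 29/t)*64)*45 = ((-38/(-36) - 29/(-25/8))*64)*45 = ((-38*(-1/36) - 29*(-8/25))*64)*45 = ((19/18 + 232/25)*64)*45 = ((4651/450)*64)*45 = (148832/225)*45 = 148832/5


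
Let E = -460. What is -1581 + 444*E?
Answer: -205821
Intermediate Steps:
-1581 + 444*E = -1581 + 444*(-460) = -1581 - 204240 = -205821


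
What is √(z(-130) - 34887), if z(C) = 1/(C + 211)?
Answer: I*√2825846/9 ≈ 186.78*I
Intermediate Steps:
z(C) = 1/(211 + C)
√(z(-130) - 34887) = √(1/(211 - 130) - 34887) = √(1/81 - 34887) = √(-2825846/81) = I*√2825846/9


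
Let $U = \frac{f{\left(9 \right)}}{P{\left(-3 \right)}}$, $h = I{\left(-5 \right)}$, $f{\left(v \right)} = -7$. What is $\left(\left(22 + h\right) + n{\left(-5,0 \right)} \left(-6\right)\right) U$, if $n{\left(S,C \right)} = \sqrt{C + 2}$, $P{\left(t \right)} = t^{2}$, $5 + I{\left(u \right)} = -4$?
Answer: $- \frac{91}{9} + \frac{14 \sqrt{2}}{3} \approx -3.5114$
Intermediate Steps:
$I{\left(u \right)} = -9$ ($I{\left(u \right)} = -5 - 4 = -9$)
$n{\left(S,C \right)} = \sqrt{2 + C}$
$h = -9$
$U = - \frac{7}{9}$ ($U = - \frac{7}{\left(-3\right)^{2}} = - \frac{7}{9} \approx -0.77778$)
$\left(\left(22 + h\right) + n{\left(-5,0 \right)} \left(-6\right)\right) U = \left(\left(22 - 9\right) + \sqrt{2 + 0} \left(-6\right)\right) \left(- \frac{7}{9}\right) = \left(13 + \sqrt{2} \left(-6\right)\right) \left(- \frac{7}{9}\right) = \left(13 - 6 \sqrt{2}\right) \left(- \frac{7}{9}\right) = - \frac{91}{9} + \frac{14 \sqrt{2}}{3}$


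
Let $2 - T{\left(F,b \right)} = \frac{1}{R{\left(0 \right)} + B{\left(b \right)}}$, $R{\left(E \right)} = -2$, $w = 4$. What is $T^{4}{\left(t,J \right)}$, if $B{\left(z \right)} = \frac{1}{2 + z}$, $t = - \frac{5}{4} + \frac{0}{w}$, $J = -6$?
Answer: $\frac{234256}{6561} \approx 35.704$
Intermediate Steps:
$t = - \frac{5}{4}$ ($t = - \frac{5}{4} + \frac{0}{4} = \left(-5\right) \frac{1}{4} + 0 \cdot \frac{1}{4} = - \frac{5}{4} + 0 = - \frac{5}{4} \approx -1.25$)
$T{\left(F,b \right)} = 2 - \frac{1}{-2 + \frac{1}{2 + b}}$
$T^{4}{\left(t,J \right)} = \left(\frac{8 + 5 \left(-6\right)}{3 + 2 \left(-6\right)}\right)^{4} = \left(\frac{8 - 30}{3 - 12}\right)^{4} = \left(\frac{1}{-9} \left(-22\right)\right)^{4} = \left(\left(- \frac{1}{9}\right) \left(-22\right)\right)^{4} = \left(\frac{22}{9}\right)^{4} = \frac{234256}{6561}$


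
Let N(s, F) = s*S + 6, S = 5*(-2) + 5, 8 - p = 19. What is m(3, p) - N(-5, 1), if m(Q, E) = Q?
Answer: -28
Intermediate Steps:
p = -11 (p = 8 - 1*19 = 8 - 19 = -11)
S = -5 (S = -10 + 5 = -5)
N(s, F) = 6 - 5*s (N(s, F) = s*(-5) + 6 = -5*s + 6 = 6 - 5*s)
m(3, p) - N(-5, 1) = 3 - (6 - 5*(-5)) = 3 - (6 + 25) = 3 - 1*31 = 3 - 31 = -28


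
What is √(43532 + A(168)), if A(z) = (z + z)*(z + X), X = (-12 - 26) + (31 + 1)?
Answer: 2*√24491 ≈ 312.99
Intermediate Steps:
X = -6 (X = -38 + 32 = -6)
A(z) = 2*z*(-6 + z) (A(z) = (z + z)*(z - 6) = (2*z)*(-6 + z) = 2*z*(-6 + z))
√(43532 + A(168)) = √(43532 + 2*168*(-6 + 168)) = √(43532 + 2*168*162) = √(43532 + 54432) = √97964 = 2*√24491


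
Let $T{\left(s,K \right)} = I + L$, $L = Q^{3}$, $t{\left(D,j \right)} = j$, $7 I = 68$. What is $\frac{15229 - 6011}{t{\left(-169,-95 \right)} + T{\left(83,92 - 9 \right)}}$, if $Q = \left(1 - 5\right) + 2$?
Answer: $- \frac{64526}{653} \approx -98.815$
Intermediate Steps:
$I = \frac{68}{7}$ ($I = \frac{1}{7} \cdot 68 = \frac{68}{7} \approx 9.7143$)
$Q = -2$ ($Q = -4 + 2 = -2$)
$L = -8$ ($L = \left(-2\right)^{3} = -8$)
$T{\left(s,K \right)} = \frac{12}{7}$ ($T{\left(s,K \right)} = \frac{68}{7} - 8 = \frac{12}{7}$)
$\frac{15229 - 6011}{t{\left(-169,-95 \right)} + T{\left(83,92 - 9 \right)}} = \frac{15229 - 6011}{-95 + \frac{12}{7}} = \frac{9218}{- \frac{653}{7}} = 9218 \left(- \frac{7}{653}\right) = - \frac{64526}{653}$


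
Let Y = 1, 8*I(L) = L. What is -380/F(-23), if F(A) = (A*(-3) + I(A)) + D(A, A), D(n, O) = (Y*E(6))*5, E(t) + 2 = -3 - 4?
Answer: -3040/169 ≈ -17.988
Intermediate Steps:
I(L) = L/8
E(t) = -9 (E(t) = -2 + (-3 - 4) = -2 - 7 = -9)
D(n, O) = -45 (D(n, O) = (1*(-9))*5 = -9*5 = -45)
F(A) = -45 - 23*A/8 (F(A) = (A*(-3) + A/8) - 45 = (-3*A + A/8) - 45 = -23*A/8 - 45 = -45 - 23*A/8)
-380/F(-23) = -380/(-45 - 23/8*(-23)) = -380/(-45 + 529/8) = -380/169/8 = -380*8/169 = -3040/169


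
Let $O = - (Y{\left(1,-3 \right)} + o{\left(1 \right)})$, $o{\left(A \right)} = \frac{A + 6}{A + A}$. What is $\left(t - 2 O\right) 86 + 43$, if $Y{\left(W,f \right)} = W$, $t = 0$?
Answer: $817$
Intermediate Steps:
$o{\left(A \right)} = \frac{6 + A}{2 A}$
$O = - \frac{9}{2}$ ($O = - (1 + \frac{6 + 1}{2 \cdot 1}) = - (1 + \frac{1}{2} \cdot 1 \cdot 7) = - (1 + \frac{7}{2}) = \left(-1\right) \frac{9}{2} = - \frac{9}{2} \approx -4.5$)
$\left(t - 2 O\right) 86 + 43 = \left(0 - -9\right) 86 + 43 = \left(0 + 9\right) 86 + 43 = 9 \cdot 86 + 43 = 774 + 43 = 817$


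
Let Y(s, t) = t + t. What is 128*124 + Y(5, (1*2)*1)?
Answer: 15876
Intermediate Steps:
Y(s, t) = 2*t
128*124 + Y(5, (1*2)*1) = 128*124 + 2*((1*2)*1) = 15872 + 2*(2*1) = 15872 + 2*2 = 15872 + 4 = 15876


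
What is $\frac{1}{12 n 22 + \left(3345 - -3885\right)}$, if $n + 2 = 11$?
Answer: $\frac{1}{9606} \approx 0.0001041$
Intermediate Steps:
$n = 9$ ($n = -2 + 11 = 9$)
$\frac{1}{12 n 22 + \left(3345 - -3885\right)} = \frac{1}{12 \cdot 9 \cdot 22 + \left(3345 - -3885\right)} = \frac{1}{108 \cdot 22 + \left(3345 + 3885\right)} = \frac{1}{2376 + 7230} = \frac{1}{9606}$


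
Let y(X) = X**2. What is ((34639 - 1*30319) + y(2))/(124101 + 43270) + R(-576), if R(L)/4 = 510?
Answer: 14845268/7277 ≈ 2040.0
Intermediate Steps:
R(L) = 2040 (R(L) = 4*510 = 2040)
((34639 - 1*30319) + y(2))/(124101 + 43270) + R(-576) = ((34639 - 1*30319) + 2**2)/(124101 + 43270) + 2040 = ((34639 - 30319) + 4)/167371 + 2040 = (4320 + 4)*(1/167371) + 2040 = 4324*(1/167371) + 2040 = 188/7277 + 2040 = 14845268/7277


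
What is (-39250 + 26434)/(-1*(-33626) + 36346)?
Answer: -1068/5831 ≈ -0.18316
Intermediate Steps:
(-39250 + 26434)/(-1*(-33626) + 36346) = -12816/(33626 + 36346) = -12816/69972 = -12816*1/69972 = -1068/5831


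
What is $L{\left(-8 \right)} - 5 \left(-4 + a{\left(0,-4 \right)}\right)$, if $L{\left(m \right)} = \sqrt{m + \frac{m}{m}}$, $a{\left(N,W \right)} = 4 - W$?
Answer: $-20 + i \sqrt{7} \approx -20.0 + 2.6458 i$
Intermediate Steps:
$L{\left(m \right)} = \sqrt{1 + m}$ ($L{\left(m \right)} = \sqrt{m + 1} = \sqrt{1 + m}$)
$L{\left(-8 \right)} - 5 \left(-4 + a{\left(0,-4 \right)}\right) = \sqrt{1 - 8} - 5 \left(-4 + \left(4 - -4\right)\right) = \sqrt{-7} - 5 \left(-4 + \left(4 + 4\right)\right) = i \sqrt{7} - 5 \left(-4 + 8\right) = i \sqrt{7} - 5 \cdot 4 = i \sqrt{7} - 20 = -20 + i \sqrt{7}$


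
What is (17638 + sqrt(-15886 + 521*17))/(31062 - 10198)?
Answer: 8819/10432 + 3*I*sqrt(781)/20864 ≈ 0.84538 + 0.0040184*I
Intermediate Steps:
(17638 + sqrt(-15886 + 521*17))/(31062 - 10198) = (17638 + sqrt(-15886 + 8857))/20864 = (17638 + sqrt(-7029))*(1/20864) = (17638 + 3*I*sqrt(781))*(1/20864) = 8819/10432 + 3*I*sqrt(781)/20864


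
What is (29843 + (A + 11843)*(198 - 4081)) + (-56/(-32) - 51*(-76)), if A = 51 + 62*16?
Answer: -200010469/4 ≈ -5.0003e+7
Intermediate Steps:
A = 1043 (A = 51 + 992 = 1043)
(29843 + (A + 11843)*(198 - 4081)) + (-56/(-32) - 51*(-76)) = (29843 + (1043 + 11843)*(198 - 4081)) + (-56/(-32) - 51*(-76)) = (29843 + 12886*(-3883)) + (-56*(-1/32) + 3876) = (29843 - 50036338) + (7/4 + 3876) = -50006495 + 15511/4 = -200010469/4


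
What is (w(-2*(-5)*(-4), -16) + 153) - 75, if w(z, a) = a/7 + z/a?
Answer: 1095/14 ≈ 78.214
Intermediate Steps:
w(z, a) = a/7 + z/a (w(z, a) = a*(⅐) + z/a = a/7 + z/a)
(w(-2*(-5)*(-4), -16) + 153) - 75 = (((⅐)*(-16) + (-2*(-5)*(-4))/(-16)) + 153) - 75 = ((-16/7 + (10*(-4))*(-1/16)) + 153) - 75 = ((-16/7 - 40*(-1/16)) + 153) - 75 = ((-16/7 + 5/2) + 153) - 75 = (3/14 + 153) - 75 = 2145/14 - 75 = 1095/14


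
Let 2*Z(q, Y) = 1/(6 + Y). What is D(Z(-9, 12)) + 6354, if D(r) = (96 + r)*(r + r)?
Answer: 4120849/648 ≈ 6359.3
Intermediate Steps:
Z(q, Y) = 1/(2*(6 + Y))
D(r) = 2*r*(96 + r) (D(r) = (96 + r)*(2*r) = 2*r*(96 + r))
D(Z(-9, 12)) + 6354 = 2*(1/(2*(6 + 12)))*(96 + 1/(2*(6 + 12))) + 6354 = 2*((½)/18)*(96 + (½)/18) + 6354 = 2*((½)*(1/18))*(96 + (½)*(1/18)) + 6354 = 2*(1/36)*(96 + 1/36) + 6354 = 2*(1/36)*(3457/36) + 6354 = 3457/648 + 6354 = 4120849/648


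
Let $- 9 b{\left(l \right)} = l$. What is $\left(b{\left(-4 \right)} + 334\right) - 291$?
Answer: $\frac{391}{9} \approx 43.444$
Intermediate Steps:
$b{\left(l \right)} = - \frac{l}{9}$
$\left(b{\left(-4 \right)} + 334\right) - 291 = \left(\left(- \frac{1}{9}\right) \left(-4\right) + 334\right) - 291 = \left(\frac{4}{9} + 334\right) - 291 = \frac{3010}{9} - 291 = \frac{391}{9}$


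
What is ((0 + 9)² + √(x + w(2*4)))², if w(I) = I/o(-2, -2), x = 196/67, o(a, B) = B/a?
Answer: 440319/67 + 324*√12261/67 ≈ 7107.4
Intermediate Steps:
x = 196/67 (x = 196*(1/67) = 196/67 ≈ 2.9254)
w(I) = I (w(I) = I/((-2/(-2))) = I/((-2*(-½))) = I/1 = I*1 = I)
((0 + 9)² + √(x + w(2*4)))² = ((0 + 9)² + √(196/67 + 2*4))² = (9² + √(196/67 + 8))² = (81 + √(732/67))² = (81 + 2*√12261/67)²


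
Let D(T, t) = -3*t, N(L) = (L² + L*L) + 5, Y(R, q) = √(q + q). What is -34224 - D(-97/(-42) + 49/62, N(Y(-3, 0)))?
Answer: -34209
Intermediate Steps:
Y(R, q) = √2*√q (Y(R, q) = √(2*q) = √2*√q)
N(L) = 5 + 2*L² (N(L) = (L² + L²) + 5 = 2*L² + 5 = 5 + 2*L²)
-34224 - D(-97/(-42) + 49/62, N(Y(-3, 0))) = -34224 - (-3)*(5 + 2*(√2*√0)²) = -34224 - (-3)*(5 + 2*(√2*0)²) = -34224 - (-3)*(5 + 2*0²) = -34224 - (-3)*(5 + 2*0) = -34224 - (-3)*(5 + 0) = -34224 - (-3)*5 = -34224 - 1*(-15) = -34224 + 15 = -34209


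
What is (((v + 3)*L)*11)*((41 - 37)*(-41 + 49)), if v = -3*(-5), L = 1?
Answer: 6336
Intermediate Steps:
v = 15
(((v + 3)*L)*11)*((41 - 37)*(-41 + 49)) = (((15 + 3)*1)*11)*((41 - 37)*(-41 + 49)) = ((18*1)*11)*(4*8) = (18*11)*32 = 198*32 = 6336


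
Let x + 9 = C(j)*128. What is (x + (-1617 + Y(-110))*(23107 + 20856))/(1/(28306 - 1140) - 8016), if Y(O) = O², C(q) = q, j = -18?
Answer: -12519772093456/217762655 ≈ -57493.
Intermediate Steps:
x = -2313 (x = -9 - 18*128 = -9 - 2304 = -2313)
(x + (-1617 + Y(-110))*(23107 + 20856))/(1/(28306 - 1140) - 8016) = (-2313 + (-1617 + (-110)²)*(23107 + 20856))/(1/(28306 - 1140) - 8016) = (-2313 + (-1617 + 12100)*43963)/(1/27166 - 8016) = (-2313 + 10483*43963)/(1/27166 - 8016) = (-2313 + 460864129)/(-217762655/27166) = 460861816*(-27166/217762655) = -12519772093456/217762655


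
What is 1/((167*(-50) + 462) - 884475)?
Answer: -1/892363 ≈ -1.1206e-6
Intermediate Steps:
1/((167*(-50) + 462) - 884475) = 1/((-8350 + 462) - 884475) = 1/(-7888 - 884475) = 1/(-892363) = -1/892363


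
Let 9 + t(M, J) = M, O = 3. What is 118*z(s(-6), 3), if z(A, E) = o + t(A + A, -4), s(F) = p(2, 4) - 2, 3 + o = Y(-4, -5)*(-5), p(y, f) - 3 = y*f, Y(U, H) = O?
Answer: -1062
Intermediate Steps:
t(M, J) = -9 + M
Y(U, H) = 3
p(y, f) = 3 + f*y (p(y, f) = 3 + y*f = 3 + f*y)
o = -18 (o = -3 + 3*(-5) = -3 - 15 = -18)
s(F) = 9 (s(F) = (3 + 4*2) - 2 = (3 + 8) - 2 = 11 - 2 = 9)
z(A, E) = -27 + 2*A (z(A, E) = -18 + (-9 + (A + A)) = -18 + (-9 + 2*A) = -27 + 2*A)
118*z(s(-6), 3) = 118*(-27 + 2*9) = 118*(-27 + 18) = 118*(-9) = -1062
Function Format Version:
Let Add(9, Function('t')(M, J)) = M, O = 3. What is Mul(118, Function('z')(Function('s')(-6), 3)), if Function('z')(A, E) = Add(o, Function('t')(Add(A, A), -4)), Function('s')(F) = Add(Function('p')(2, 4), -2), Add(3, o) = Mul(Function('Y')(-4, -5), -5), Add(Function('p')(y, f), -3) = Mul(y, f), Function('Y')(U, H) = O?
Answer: -1062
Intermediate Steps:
Function('t')(M, J) = Add(-9, M)
Function('Y')(U, H) = 3
Function('p')(y, f) = Add(3, Mul(f, y)) (Function('p')(y, f) = Add(3, Mul(y, f)) = Add(3, Mul(f, y)))
o = -18 (o = Add(-3, Mul(3, -5)) = Add(-3, -15) = -18)
Function('s')(F) = 9 (Function('s')(F) = Add(Add(3, Mul(4, 2)), -2) = Add(Add(3, 8), -2) = Add(11, -2) = 9)
Function('z')(A, E) = Add(-27, Mul(2, A)) (Function('z')(A, E) = Add(-18, Add(-9, Add(A, A))) = Add(-18, Add(-9, Mul(2, A))) = Add(-27, Mul(2, A)))
Mul(118, Function('z')(Function('s')(-6), 3)) = Mul(118, Add(-27, Mul(2, 9))) = Mul(118, Add(-27, 18)) = Mul(118, -9) = -1062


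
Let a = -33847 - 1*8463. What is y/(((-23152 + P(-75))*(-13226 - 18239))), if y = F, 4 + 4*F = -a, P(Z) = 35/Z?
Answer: 63459/4370954182 ≈ 1.4518e-5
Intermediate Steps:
a = -42310 (a = -33847 - 8463 = -42310)
F = 21153/2 (F = -1 + (-1*(-42310))/4 = -1 + (1/4)*42310 = -1 + 21155/2 = 21153/2 ≈ 10577.)
y = 21153/2 ≈ 10577.
y/(((-23152 + P(-75))*(-13226 - 18239))) = 21153/(2*(((-23152 + 35/(-75))*(-13226 - 18239)))) = 21153/(2*(((-23152 + 35*(-1/75))*(-31465)))) = 21153/(2*(((-23152 - 7/15)*(-31465)))) = 21153/(2*((-347287/15*(-31465)))) = 21153/(2*(2185477091/3)) = (21153/2)*(3/2185477091) = 63459/4370954182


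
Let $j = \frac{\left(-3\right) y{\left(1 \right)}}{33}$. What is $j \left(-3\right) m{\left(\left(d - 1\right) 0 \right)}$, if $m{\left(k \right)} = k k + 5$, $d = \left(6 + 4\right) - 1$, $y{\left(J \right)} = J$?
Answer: $\frac{15}{11} \approx 1.3636$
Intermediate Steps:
$d = 9$ ($d = 10 - 1 = 9$)
$m{\left(k \right)} = 5 + k^{2}$ ($m{\left(k \right)} = k^{2} + 5 = 5 + k^{2}$)
$j = - \frac{1}{11}$ ($j = \frac{\left(-3\right) 1}{33} = \left(-3\right) \frac{1}{33} = - \frac{1}{11} \approx -0.090909$)
$j \left(-3\right) m{\left(\left(d - 1\right) 0 \right)} = \left(- \frac{1}{11}\right) \left(-3\right) \left(5 + \left(\left(9 - 1\right) 0\right)^{2}\right) = \frac{3 \left(5 + \left(8 \cdot 0\right)^{2}\right)}{11} = \frac{3 \left(5 + 0^{2}\right)}{11} = \frac{3 \left(5 + 0\right)}{11} = \frac{3}{11} \cdot 5 = \frac{15}{11}$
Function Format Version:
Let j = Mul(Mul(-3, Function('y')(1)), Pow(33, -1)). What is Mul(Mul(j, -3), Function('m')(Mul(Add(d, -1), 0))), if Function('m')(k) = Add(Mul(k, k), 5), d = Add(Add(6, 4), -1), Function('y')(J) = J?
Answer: Rational(15, 11) ≈ 1.3636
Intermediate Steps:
d = 9 (d = Add(10, -1) = 9)
Function('m')(k) = Add(5, Pow(k, 2)) (Function('m')(k) = Add(Pow(k, 2), 5) = Add(5, Pow(k, 2)))
j = Rational(-1, 11) (j = Mul(Mul(-3, 1), Pow(33, -1)) = Mul(-3, Rational(1, 33)) = Rational(-1, 11) ≈ -0.090909)
Mul(Mul(j, -3), Function('m')(Mul(Add(d, -1), 0))) = Mul(Mul(Rational(-1, 11), -3), Add(5, Pow(Mul(Add(9, -1), 0), 2))) = Mul(Rational(3, 11), Add(5, Pow(Mul(8, 0), 2))) = Mul(Rational(3, 11), Add(5, Pow(0, 2))) = Mul(Rational(3, 11), Add(5, 0)) = Mul(Rational(3, 11), 5) = Rational(15, 11)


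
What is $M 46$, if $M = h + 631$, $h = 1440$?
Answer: $95266$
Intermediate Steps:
$M = 2071$ ($M = 1440 + 631 = 2071$)
$M 46 = 2071 \cdot 46 = 95266$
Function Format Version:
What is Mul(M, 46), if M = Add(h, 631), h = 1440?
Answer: 95266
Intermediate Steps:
M = 2071 (M = Add(1440, 631) = 2071)
Mul(M, 46) = Mul(2071, 46) = 95266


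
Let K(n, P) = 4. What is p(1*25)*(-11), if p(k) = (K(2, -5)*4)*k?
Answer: -4400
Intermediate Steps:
p(k) = 16*k (p(k) = (4*4)*k = 16*k)
p(1*25)*(-11) = (16*(1*25))*(-11) = (16*25)*(-11) = 400*(-11) = -4400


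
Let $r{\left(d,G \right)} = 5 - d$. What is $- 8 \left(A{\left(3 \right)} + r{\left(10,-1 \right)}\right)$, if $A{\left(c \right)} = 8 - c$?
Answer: $0$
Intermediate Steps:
$- 8 \left(A{\left(3 \right)} + r{\left(10,-1 \right)}\right) = - 8 \left(\left(8 - 3\right) + \left(5 - 10\right)\right) = - 8 \left(5 - 5\right) = \left(-8\right) 0 = 0$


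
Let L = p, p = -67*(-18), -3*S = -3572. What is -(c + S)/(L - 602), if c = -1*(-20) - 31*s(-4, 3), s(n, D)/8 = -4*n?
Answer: 2068/453 ≈ 4.5651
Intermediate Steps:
s(n, D) = -32*n (s(n, D) = 8*(-4*n) = -32*n)
S = 3572/3 (S = -⅓*(-3572) = 3572/3 ≈ 1190.7)
p = 1206
L = 1206
c = -3948 (c = -1*(-20) - (-992)*(-4) = 20 - 31*128 = 20 - 3968 = -3948)
-(c + S)/(L - 602) = -(-3948 + 3572/3)/(1206 - 602) = -(-8272)/(3*604) = -1*(-2068/453) = 2068/453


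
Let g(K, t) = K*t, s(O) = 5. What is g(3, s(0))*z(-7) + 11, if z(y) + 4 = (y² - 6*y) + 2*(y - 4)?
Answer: 986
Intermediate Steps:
z(y) = -12 + y² - 4*y (z(y) = -4 + ((y² - 6*y) + 2*(y - 4)) = -4 + ((y² - 6*y) + 2*(-4 + y)) = -4 + ((y² - 6*y) + (-8 + 2*y)) = -4 + (-8 + y² - 4*y) = -12 + y² - 4*y)
g(3, s(0))*z(-7) + 11 = (3*5)*(-12 + (-7)² - 4*(-7)) + 11 = 15*(-12 + 49 + 28) + 11 = 15*65 + 11 = 975 + 11 = 986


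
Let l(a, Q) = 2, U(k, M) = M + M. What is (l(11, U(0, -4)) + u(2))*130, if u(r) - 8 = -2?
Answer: 1040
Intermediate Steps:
u(r) = 6 (u(r) = 8 - 2 = 6)
U(k, M) = 2*M
(l(11, U(0, -4)) + u(2))*130 = (2 + 6)*130 = 8*130 = 1040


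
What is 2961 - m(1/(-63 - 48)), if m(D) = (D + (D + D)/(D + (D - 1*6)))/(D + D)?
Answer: 1977725/668 ≈ 2960.7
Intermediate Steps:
m(D) = (D + 2*D/(-6 + 2*D))/(2*D) (m(D) = (D + (2*D)/(D + (D - 6)))/((2*D)) = (D + (2*D)/(D + (-6 + D)))*(1/(2*D)) = (D + (2*D)/(-6 + 2*D))*(1/(2*D)) = (D + 2*D/(-6 + 2*D))*(1/(2*D)) = (D + 2*D/(-6 + 2*D))/(2*D))
2961 - m(1/(-63 - 48)) = 2961 - (-2 + 1/(-63 - 48))/(2*(-3 + 1/(-63 - 48))) = 2961 - (-2 + 1/(-111))/(2*(-3 + 1/(-111))) = 2961 - (-2 - 1/111)/(2*(-3 - 1/111)) = 2961 - (-223)/(2*(-334/111)*111) = 2961 - (-111)*(-223)/(2*334*111) = 2961 - 1*223/668 = 2961 - 223/668 = 1977725/668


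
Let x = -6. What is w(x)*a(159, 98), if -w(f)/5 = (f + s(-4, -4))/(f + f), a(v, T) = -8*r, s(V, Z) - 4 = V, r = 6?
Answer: 120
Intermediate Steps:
s(V, Z) = 4 + V
a(v, T) = -48 (a(v, T) = -8*6 = -48)
w(f) = -5/2 (w(f) = -5*(f + (4 - 4))/(f + f) = -5*(f + 0)/(2*f) = -5*f*1/(2*f) = -5*1/2 = -5/2)
w(x)*a(159, 98) = -5/2*(-48) = 120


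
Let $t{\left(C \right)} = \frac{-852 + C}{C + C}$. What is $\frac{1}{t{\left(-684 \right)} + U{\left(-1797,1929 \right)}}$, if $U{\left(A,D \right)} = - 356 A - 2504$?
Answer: $\frac{57}{36322060} \approx 1.5693 \cdot 10^{-6}$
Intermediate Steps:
$U{\left(A,D \right)} = -2504 - 356 A$
$t{\left(C \right)} = \frac{-852 + C}{2 C}$
$\frac{1}{t{\left(-684 \right)} + U{\left(-1797,1929 \right)}} = \frac{1}{\frac{-852 - 684}{2 \left(-684\right)} - -637228} = \frac{1}{\frac{1}{2} \left(- \frac{1}{684}\right) \left(-1536\right) + \left(-2504 + 639732\right)} = \frac{1}{\frac{64}{57} + 637228} = \frac{1}{\frac{36322060}{57}} = \frac{57}{36322060}$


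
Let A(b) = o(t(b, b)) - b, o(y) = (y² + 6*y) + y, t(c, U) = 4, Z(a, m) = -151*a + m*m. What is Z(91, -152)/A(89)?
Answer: -3121/15 ≈ -208.07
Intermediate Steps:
Z(a, m) = m² - 151*a (Z(a, m) = -151*a + m² = m² - 151*a)
o(y) = y² + 7*y
A(b) = 44 - b (A(b) = 4*(7 + 4) - b = 4*11 - b = 44 - b)
Z(91, -152)/A(89) = ((-152)² - 151*91)/(44 - 1*89) = (23104 - 13741)/(44 - 89) = 9363/(-45) = 9363*(-1/45) = -3121/15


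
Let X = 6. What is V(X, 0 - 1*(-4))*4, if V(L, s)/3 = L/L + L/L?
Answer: 24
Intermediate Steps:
V(L, s) = 6 (V(L, s) = 3*(L/L + L/L) = 3*(1 + 1) = 3*2 = 6)
V(X, 0 - 1*(-4))*4 = 6*4 = 24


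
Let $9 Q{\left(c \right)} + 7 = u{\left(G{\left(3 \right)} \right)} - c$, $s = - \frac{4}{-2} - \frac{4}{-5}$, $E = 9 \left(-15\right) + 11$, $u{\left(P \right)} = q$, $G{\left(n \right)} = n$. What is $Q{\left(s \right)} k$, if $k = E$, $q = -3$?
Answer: $\frac{7936}{45} \approx 176.36$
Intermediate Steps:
$u{\left(P \right)} = -3$
$E = -124$ ($E = -135 + 11 = -124$)
$s = \frac{14}{5}$ ($s = \left(-4\right) \left(- \frac{1}{2}\right) - - \frac{4}{5} = 2 + \frac{4}{5} = \frac{14}{5} \approx 2.8$)
$k = -124$
$Q{\left(c \right)} = - \frac{10}{9} - \frac{c}{9}$ ($Q{\left(c \right)} = - \frac{7}{9} + \frac{-3 - c}{9} = - \frac{7}{9} - \left(\frac{1}{3} + \frac{c}{9}\right) = - \frac{10}{9} - \frac{c}{9}$)
$Q{\left(s \right)} k = \left(- \frac{10}{9} - \frac{14}{45}\right) \left(-124\right) = \left(- \frac{64}{45}\right) \left(-124\right) = \frac{7936}{45}$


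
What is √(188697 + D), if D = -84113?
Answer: 2*√26146 ≈ 323.39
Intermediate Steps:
√(188697 + D) = √(188697 - 84113) = √104584 = 2*√26146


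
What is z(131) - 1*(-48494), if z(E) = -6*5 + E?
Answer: 48595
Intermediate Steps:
z(E) = -30 + E
z(131) - 1*(-48494) = (-30 + 131) - 1*(-48494) = 101 + 48494 = 48595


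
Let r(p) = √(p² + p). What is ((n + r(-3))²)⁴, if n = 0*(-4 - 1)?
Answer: 1296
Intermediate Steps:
r(p) = √(p + p²)
n = 0 (n = 0*(-5) = 0)
((n + r(-3))²)⁴ = ((0 + √(-3*(1 - 3)))²)⁴ = ((0 + √(-3*(-2)))²)⁴ = ((0 + √6)²)⁴ = ((√6)²)⁴ = 6⁴ = 1296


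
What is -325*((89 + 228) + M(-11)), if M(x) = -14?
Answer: -98475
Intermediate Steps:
-325*((89 + 228) + M(-11)) = -325*((89 + 228) - 14) = -325*(317 - 14) = -325*303 = -98475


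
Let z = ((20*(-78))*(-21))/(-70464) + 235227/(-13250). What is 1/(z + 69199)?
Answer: 19451000/1345635392639 ≈ 1.4455e-5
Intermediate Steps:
z = -354356361/19451000 (z = -1560*(-21)*(-1/70464) + 235227*(-1/13250) = 32760*(-1/70464) - 235227/13250 = -1365/2936 - 235227/13250 = -354356361/19451000 ≈ -18.218)
1/(z + 69199) = 1/(-354356361/19451000 + 69199) = 1/(1345635392639/19451000) = 19451000/1345635392639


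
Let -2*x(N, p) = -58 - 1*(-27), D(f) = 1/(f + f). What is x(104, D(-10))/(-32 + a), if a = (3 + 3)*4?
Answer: -31/16 ≈ -1.9375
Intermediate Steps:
D(f) = 1/(2*f)
a = 24 (a = 6*4 = 24)
x(N, p) = 31/2 (x(N, p) = -(-58 - 1*(-27))/2 = -(-58 + 27)/2 = -½*(-31) = 31/2)
x(104, D(-10))/(-32 + a) = (31/2)/(-32 + 24) = (31/2)/(-8) = -⅛*31/2 = -31/16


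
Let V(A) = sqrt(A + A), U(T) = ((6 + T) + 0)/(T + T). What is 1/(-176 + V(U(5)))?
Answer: -80/14079 - sqrt(55)/154869 ≈ -0.0057301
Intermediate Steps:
U(T) = (6 + T)/(2*T) (U(T) = (6 + T)/((2*T)) = (6 + T)*(1/(2*T)) = (6 + T)/(2*T))
V(A) = sqrt(2)*sqrt(A) (V(A) = sqrt(2*A) = sqrt(2)*sqrt(A))
1/(-176 + V(U(5))) = 1/(-176 + sqrt(2)*sqrt((1/2)*(6 + 5)/5)) = 1/(-176 + sqrt(2)*sqrt((1/2)*(1/5)*11)) = 1/(-176 + sqrt(2)*sqrt(11/10)) = 1/(-176 + sqrt(2)*(sqrt(110)/10)) = 1/(-176 + sqrt(55)/5)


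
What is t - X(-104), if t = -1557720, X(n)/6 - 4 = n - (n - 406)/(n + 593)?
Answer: -253811580/163 ≈ -1.5571e+6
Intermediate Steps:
X(n) = 24 + 6*n - 6*(-406 + n)/(593 + n) (X(n) = 24 + 6*(n - (n - 406)/(n + 593)) = 24 + 6*(n - (-406 + n)/(593 + n)) = 24 + (6*n - 6*(-406 + n)/(593 + n)) = 24 + 6*n - 6*(-406 + n)/(593 + n))
t - X(-104) = -1557720 - 6*(2778 + (-104)² + 596*(-104))/(593 - 104) = -1557720 - 6*(2778 + 10816 - 61984)/489 = -1557720 - 6*(-48390)/489 = -1557720 - 1*(-96780/163) = -1557720 + 96780/163 = -253811580/163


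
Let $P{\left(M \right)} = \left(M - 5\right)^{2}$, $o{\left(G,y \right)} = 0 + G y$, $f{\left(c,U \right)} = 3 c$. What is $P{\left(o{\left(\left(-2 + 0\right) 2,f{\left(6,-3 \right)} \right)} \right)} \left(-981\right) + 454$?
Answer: $-5815895$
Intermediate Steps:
$o{\left(G,y \right)} = G y$
$P{\left(M \right)} = \left(-5 + M\right)^{2}$
$P{\left(o{\left(\left(-2 + 0\right) 2,f{\left(6,-3 \right)} \right)} \right)} \left(-981\right) + 454 = \left(-5 + \left(-2 + 0\right) 2 \cdot 3 \cdot 6\right)^{2} \left(-981\right) + 454 = \left(-5 + \left(-2\right) 2 \cdot 18\right)^{2} \left(-981\right) + 454 = \left(-5 - 72\right)^{2} \left(-981\right) + 454 = \left(-77\right)^{2} \left(-981\right) + 454 = 5929 \left(-981\right) + 454 = -5816349 + 454 = -5815895$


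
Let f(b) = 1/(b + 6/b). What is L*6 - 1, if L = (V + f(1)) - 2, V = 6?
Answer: 167/7 ≈ 23.857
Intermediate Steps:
L = 29/7 (L = (6 + 1/(6 + 1**2)) - 2 = (6 + 1/(6 + 1)) - 2 = (6 + 1/7) - 2 = 43/7 - 2 = 29/7 ≈ 4.1429)
L*6 - 1 = (29/7)*6 - 1 = 174/7 - 1 = 167/7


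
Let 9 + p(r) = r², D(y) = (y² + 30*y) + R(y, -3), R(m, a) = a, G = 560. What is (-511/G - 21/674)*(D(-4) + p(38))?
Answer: -2111603/1685 ≈ -1253.2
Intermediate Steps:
D(y) = -3 + y² + 30*y (D(y) = (y² + 30*y) - 3 = -3 + y² + 30*y)
p(r) = -9 + r²
(-511/G - 21/674)*(D(-4) + p(38)) = (-511/560 - 21/674)*((-3 + (-4)² + 30*(-4)) + (-9 + 38²)) = (-511*1/560 - 21*1/674)*((-3 + 16 - 120) + (-9 + 1444)) = (-73/80 - 21/674)*(-107 + 1435) = -25441/26960*1328 = -2111603/1685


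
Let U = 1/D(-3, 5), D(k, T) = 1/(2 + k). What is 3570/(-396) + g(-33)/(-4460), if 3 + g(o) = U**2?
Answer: -331696/36795 ≈ -9.0147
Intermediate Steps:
U = -1 (U = 1/(1/(2 - 3)) = 1/(1/(-1)) = 1/(-1) = -1)
g(o) = -2 (g(o) = -3 + (-1)**2 = -3 + 1 = -2)
3570/(-396) + g(-33)/(-4460) = 3570/(-396) - 2/(-4460) = 3570*(-1/396) - 2*(-1/4460) = -595/66 + 1/2230 = -331696/36795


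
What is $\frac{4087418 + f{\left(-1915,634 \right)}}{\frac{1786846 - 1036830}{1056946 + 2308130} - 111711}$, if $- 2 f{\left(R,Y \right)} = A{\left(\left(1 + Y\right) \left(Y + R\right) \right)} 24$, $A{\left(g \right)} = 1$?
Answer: $- \frac{3438607958214}{93978813755} \approx -36.589$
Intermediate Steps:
$f{\left(R,Y \right)} = -12$ ($f{\left(R,Y \right)} = - \frac{1 \cdot 24}{2} = \left(- \frac{1}{2}\right) 24 = -12$)
$\frac{4087418 + f{\left(-1915,634 \right)}}{\frac{1786846 - 1036830}{1056946 + 2308130} - 111711} = \frac{4087418 - 12}{\frac{1786846 - 1036830}{1056946 + 2308130} - 111711} = \frac{4087406}{\frac{1786846 - 1036830}{3365076} - 111711} = \frac{4087406}{750016 \cdot \frac{1}{3365076} - 111711} = \frac{4087406}{\frac{187504}{841269} - 111711} = \frac{4087406}{- \frac{93978813755}{841269}} = 4087406 \left(- \frac{841269}{93978813755}\right) = - \frac{3438607958214}{93978813755}$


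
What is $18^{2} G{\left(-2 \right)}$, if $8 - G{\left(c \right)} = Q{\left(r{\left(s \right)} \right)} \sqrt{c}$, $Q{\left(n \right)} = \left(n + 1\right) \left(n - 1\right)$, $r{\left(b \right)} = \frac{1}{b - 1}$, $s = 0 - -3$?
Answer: $2592 + 243 i \sqrt{2} \approx 2592.0 + 343.65 i$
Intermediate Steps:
$s = 3$ ($s = 0 + 3 = 3$)
$r{\left(b \right)} = \frac{1}{-1 + b}$
$Q{\left(n \right)} = \left(1 + n\right) \left(-1 + n\right)$
$G{\left(c \right)} = 8 + \frac{3 \sqrt{c}}{4}$ ($G{\left(c \right)} = 8 - \left(-1 + \left(\frac{1}{-1 + 3}\right)^{2}\right) \sqrt{c} = 8 - \left(-1 + \left(\frac{1}{2}\right)^{2}\right) \sqrt{c} = 8 - \left(-1 + \frac{1}{4}\right) \sqrt{c} = 8 - - \frac{3 \sqrt{c}}{4} = 8 + \frac{3 \sqrt{c}}{4}$)
$18^{2} G{\left(-2 \right)} = 18^{2} \left(8 + \frac{3 \sqrt{-2}}{4}\right) = 324 \left(8 + \frac{3 i \sqrt{2}}{4}\right) = 2592 + 243 i \sqrt{2}$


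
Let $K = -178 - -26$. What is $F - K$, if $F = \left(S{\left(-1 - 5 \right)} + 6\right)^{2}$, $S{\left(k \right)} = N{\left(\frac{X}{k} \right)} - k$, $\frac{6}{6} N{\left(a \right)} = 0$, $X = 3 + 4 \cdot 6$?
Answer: $296$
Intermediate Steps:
$X = 27$ ($X = 3 + 24 = 27$)
$N{\left(a \right)} = 0$
$S{\left(k \right)} = - k$ ($S{\left(k \right)} = 0 - k = - k$)
$K = -152$ ($K = -178 + 26 = -152$)
$F = 144$ ($F = \left(- (-1 - 5) + 6\right)^{2} = \left(\left(-1\right) \left(-6\right) + 6\right)^{2} = \left(6 + 6\right)^{2} = 12^{2} = 144$)
$F - K = 144 - -152 = 144 + 152 = 296$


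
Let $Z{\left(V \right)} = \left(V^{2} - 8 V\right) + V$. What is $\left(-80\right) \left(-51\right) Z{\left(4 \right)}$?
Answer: $-48960$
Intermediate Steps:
$Z{\left(V \right)} = V^{2} - 7 V$
$\left(-80\right) \left(-51\right) Z{\left(4 \right)} = \left(-80\right) \left(-51\right) 4 \left(-7 + 4\right) = 4080 \cdot 4 \left(-3\right) = 4080 \left(-12\right) = -48960$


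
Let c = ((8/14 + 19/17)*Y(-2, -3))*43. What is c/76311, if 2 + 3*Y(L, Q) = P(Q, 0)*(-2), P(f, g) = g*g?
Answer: -5762/9081009 ≈ -0.00063451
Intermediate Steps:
P(f, g) = g**2
Y(L, Q) = -2/3 (Y(L, Q) = -2/3 + (0**2*(-2))/3 = -2/3 + (0*(-2))/3 = -2/3 + (1/3)*0 = -2/3 + 0 = -2/3)
c = -5762/119 (c = ((8/14 + 19/17)*(-2/3))*43 = ((8*(1/14) + 19*(1/17))*(-2/3))*43 = ((4/7 + 19/17)*(-2/3))*43 = ((201/119)*(-2/3))*43 = -134/119*43 = -5762/119 ≈ -48.420)
c/76311 = -5762/119/76311 = -5762/119*1/76311 = -5762/9081009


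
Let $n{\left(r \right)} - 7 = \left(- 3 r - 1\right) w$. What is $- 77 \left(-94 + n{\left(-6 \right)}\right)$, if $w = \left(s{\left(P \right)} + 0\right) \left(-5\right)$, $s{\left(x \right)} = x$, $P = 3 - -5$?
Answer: $59059$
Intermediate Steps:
$P = 8$ ($P = 3 + 5 = 8$)
$w = -40$ ($w = \left(8 + 0\right) \left(-5\right) = 8 \left(-5\right) = -40$)
$n{\left(r \right)} = 47 + 120 r$ ($n{\left(r \right)} = 7 + \left(- 3 r - 1\right) \left(-40\right) = 7 + \left(-1 - 3 r\right) \left(-40\right) = 7 + \left(40 + 120 r\right) = 47 + 120 r$)
$- 77 \left(-94 + n{\left(-6 \right)}\right) = - 77 \left(-94 + \left(47 + 120 \left(-6\right)\right)\right) = - 77 \left(-94 + \left(47 - 720\right)\right) = - 77 \left(-94 - 673\right) = \left(-77\right) \left(-767\right) = 59059$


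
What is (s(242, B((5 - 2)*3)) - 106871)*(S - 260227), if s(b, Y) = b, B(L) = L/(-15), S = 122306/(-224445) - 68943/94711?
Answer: 196616027838845022238/7085803465 ≈ 2.7748e+10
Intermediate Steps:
S = -27057635201/21257410395 (S = 122306*(-1/224445) - 68943*1/94711 = -122306/224445 - 68943/94711 = -27057635201/21257410395 ≈ -1.2729)
B(L) = -L/15 (B(L) = L*(-1/15) = -L/15)
(s(242, B((5 - 2)*3)) - 106871)*(S - 260227) = (242 - 106871)*(-27057635201/21257410395 - 260227) = -106629*(-5531779192494866/21257410395) = 196616027838845022238/7085803465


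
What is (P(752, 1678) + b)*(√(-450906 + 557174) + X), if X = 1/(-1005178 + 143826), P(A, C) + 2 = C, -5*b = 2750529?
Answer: 2742149/4306760 - 5484298*√26567/5 ≈ -1.7878e+8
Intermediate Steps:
b = -2750529/5 (b = -⅕*2750529 = -2750529/5 ≈ -5.5011e+5)
P(A, C) = -2 + C
X = -1/861352 (X = 1/(-861352) = -1/861352 ≈ -1.1610e-6)
(P(752, 1678) + b)*(√(-450906 + 557174) + X) = ((-2 + 1678) - 2750529/5)*(√(-450906 + 557174) - 1/861352) = (1676 - 2750529/5)*(√106268 - 1/861352) = -2742149*(2*√26567 - 1/861352)/5 = -2742149*(-1/861352 + 2*√26567)/5 = 2742149/4306760 - 5484298*√26567/5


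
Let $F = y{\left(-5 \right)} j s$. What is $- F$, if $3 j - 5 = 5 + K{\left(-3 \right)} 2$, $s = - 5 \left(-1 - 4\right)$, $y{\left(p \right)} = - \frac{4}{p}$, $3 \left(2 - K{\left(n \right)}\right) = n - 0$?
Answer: $- \frac{320}{3} \approx -106.67$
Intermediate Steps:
$K{\left(n \right)} = 2 - \frac{n}{3}$ ($K{\left(n \right)} = 2 - \frac{n - 0}{3} = 2 - \frac{n + 0}{3} = 2 - \frac{n}{3}$)
$s = 25$ ($s = \left(-5\right) \left(-5\right) = 25$)
$j = \frac{16}{3}$ ($j = \frac{5}{3} + \frac{5 + \left(2 - -1\right) 2}{3} = \frac{5}{3} + \frac{5 + \left(2 + 1\right) 2}{3} = \frac{5}{3} + \frac{5 + 3 \cdot 2}{3} = \frac{5}{3} + \frac{5 + 6}{3} = \frac{5}{3} + \frac{1}{3} \cdot 11 = \frac{5}{3} + \frac{11}{3} = \frac{16}{3} \approx 5.3333$)
$F = \frac{320}{3}$ ($F = - \frac{4}{-5} \cdot \frac{16}{3} \cdot 25 = \left(-4\right) \left(- \frac{1}{5}\right) \frac{16}{3} \cdot 25 = \frac{4}{5} \cdot \frac{16}{3} \cdot 25 = \frac{64}{15} \cdot 25 = \frac{320}{3} \approx 106.67$)
$- F = \left(-1\right) \frac{320}{3} = - \frac{320}{3}$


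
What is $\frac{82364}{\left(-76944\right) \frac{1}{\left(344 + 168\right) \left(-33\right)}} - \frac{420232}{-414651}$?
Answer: $\frac{12022288499224}{664685553} \approx 18087.0$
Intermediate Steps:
$\frac{82364}{\left(-76944\right) \frac{1}{\left(344 + 168\right) \left(-33\right)}} - \frac{420232}{-414651} = \frac{82364}{\left(-76944\right) \frac{1}{512 \left(-33\right)}} - - \frac{420232}{414651} = \frac{82364}{\left(-76944\right) \frac{1}{-16896}} + \frac{420232}{414651} = \frac{82364}{\left(-76944\right) \left(- \frac{1}{16896}\right)} + \frac{420232}{414651} = \frac{82364}{\frac{1603}{352}} + \frac{420232}{414651} = 82364 \cdot \frac{352}{1603} + \frac{420232}{414651} = \frac{28992128}{1603} + \frac{420232}{414651} = \frac{12022288499224}{664685553}$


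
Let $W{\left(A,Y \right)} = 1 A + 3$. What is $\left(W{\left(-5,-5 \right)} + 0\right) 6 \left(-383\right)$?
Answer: $4596$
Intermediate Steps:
$W{\left(A,Y \right)} = 3 + A$ ($W{\left(A,Y \right)} = A + 3 = 3 + A$)
$\left(W{\left(-5,-5 \right)} + 0\right) 6 \left(-383\right) = \left(\left(3 - 5\right) + 0\right) 6 \left(-383\right) = \left(-2 + 0\right) 6 \left(-383\right) = \left(-2\right) 6 \left(-383\right) = \left(-12\right) \left(-383\right) = 4596$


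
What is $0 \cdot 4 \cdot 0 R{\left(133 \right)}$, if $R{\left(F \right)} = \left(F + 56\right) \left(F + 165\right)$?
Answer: $0$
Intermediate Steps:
$R{\left(F \right)} = \left(56 + F\right) \left(165 + F\right)$
$0 \cdot 4 \cdot 0 R{\left(133 \right)} = 0 \cdot 4 \cdot 0 \left(9240 + 133^{2} + 221 \cdot 133\right) = 0 \cdot 0 \left(9240 + 17689 + 29393\right) = 0 \cdot 56322 = 0$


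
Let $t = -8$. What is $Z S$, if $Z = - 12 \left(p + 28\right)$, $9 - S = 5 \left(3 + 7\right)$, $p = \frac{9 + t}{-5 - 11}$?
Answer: $\frac{54981}{4} \approx 13745.0$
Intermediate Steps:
$p = - \frac{1}{16}$ ($p = \frac{9 - 8}{-5 - 11} = 1 \frac{1}{-16} = 1 \left(- \frac{1}{16}\right) = - \frac{1}{16} \approx -0.0625$)
$S = -41$ ($S = 9 - 5 \left(3 + 7\right) = 9 - 5 \cdot 10 = 9 - 50 = -41$)
$Z = - \frac{1341}{4}$ ($Z = - 12 \left(- \frac{1}{16} + 28\right) = \left(-12\right) \frac{447}{16} = - \frac{1341}{4} \approx -335.25$)
$Z S = \left(- \frac{1341}{4}\right) \left(-41\right) = \frac{54981}{4}$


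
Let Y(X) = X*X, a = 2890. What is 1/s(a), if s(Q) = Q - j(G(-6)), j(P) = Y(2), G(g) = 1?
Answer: 1/2886 ≈ 0.00034650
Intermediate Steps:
Y(X) = X²
j(P) = 4 (j(P) = 2² = 4)
s(Q) = -4 + Q (s(Q) = Q - 1*4 = Q - 4 = -4 + Q)
1/s(a) = 1/(-4 + 2890) = 1/2886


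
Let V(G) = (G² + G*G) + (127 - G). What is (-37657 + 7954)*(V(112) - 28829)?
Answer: 110673378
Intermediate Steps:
V(G) = 127 - G + 2*G² (V(G) = (G² + G²) + (127 - G) = 2*G² + (127 - G) = 127 - G + 2*G²)
(-37657 + 7954)*(V(112) - 28829) = (-37657 + 7954)*((127 - 1*112 + 2*112²) - 28829) = -29703*((127 - 112 + 2*12544) - 28829) = -29703*((127 - 112 + 25088) - 28829) = -29703*(25103 - 28829) = -29703*(-3726) = 110673378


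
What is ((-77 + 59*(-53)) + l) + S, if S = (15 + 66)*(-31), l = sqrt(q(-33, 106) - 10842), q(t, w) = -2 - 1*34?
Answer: -5715 + 7*I*sqrt(222) ≈ -5715.0 + 104.3*I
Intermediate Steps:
q(t, w) = -36 (q(t, w) = -2 - 34 = -36)
l = 7*I*sqrt(222) (l = sqrt(-36 - 10842) = sqrt(-10878) = 7*I*sqrt(222) ≈ 104.3*I)
S = -2511 (S = 81*(-31) = -2511)
((-77 + 59*(-53)) + l) + S = ((-77 + 59*(-53)) + 7*I*sqrt(222)) - 2511 = ((-77 - 3127) + 7*I*sqrt(222)) - 2511 = (-3204 + 7*I*sqrt(222)) - 2511 = -5715 + 7*I*sqrt(222)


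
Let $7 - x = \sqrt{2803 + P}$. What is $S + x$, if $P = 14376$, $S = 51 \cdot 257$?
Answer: $13114 - \sqrt{17179} \approx 12983.0$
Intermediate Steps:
$S = 13107$
$x = 7 - \sqrt{17179}$ ($x = 7 - \sqrt{2803 + 14376} = 7 - \sqrt{17179} \approx -124.07$)
$S + x = 13107 + \left(7 - \sqrt{17179}\right) = 13114 - \sqrt{17179}$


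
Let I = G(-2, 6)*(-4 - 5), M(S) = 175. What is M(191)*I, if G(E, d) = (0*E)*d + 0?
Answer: 0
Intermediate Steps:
G(E, d) = 0 (G(E, d) = 0*d + 0 = 0 + 0 = 0)
I = 0 (I = 0*(-4 - 5) = 0*(-9) = 0)
M(191)*I = 175*0 = 0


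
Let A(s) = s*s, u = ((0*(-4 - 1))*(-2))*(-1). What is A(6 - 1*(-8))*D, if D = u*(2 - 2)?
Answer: 0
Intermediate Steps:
u = 0 (u = ((0*(-5))*(-2))*(-1) = (0*(-2))*(-1) = 0*(-1) = 0)
A(s) = s**2
D = 0 (D = 0*(2 - 2) = 0*0 = 0)
A(6 - 1*(-8))*D = (6 - 1*(-8))**2*0 = (6 + 8)**2*0 = 14**2*0 = 196*0 = 0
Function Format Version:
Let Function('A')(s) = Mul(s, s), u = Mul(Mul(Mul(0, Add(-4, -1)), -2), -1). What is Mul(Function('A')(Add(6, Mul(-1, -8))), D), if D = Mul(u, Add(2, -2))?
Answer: 0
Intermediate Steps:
u = 0 (u = Mul(Mul(Mul(0, -5), -2), -1) = Mul(Mul(0, -2), -1) = Mul(0, -1) = 0)
Function('A')(s) = Pow(s, 2)
D = 0 (D = Mul(0, Add(2, -2)) = Mul(0, 0) = 0)
Mul(Function('A')(Add(6, Mul(-1, -8))), D) = Mul(Pow(Add(6, Mul(-1, -8)), 2), 0) = Mul(Pow(Add(6, 8), 2), 0) = Mul(Pow(14, 2), 0) = Mul(196, 0) = 0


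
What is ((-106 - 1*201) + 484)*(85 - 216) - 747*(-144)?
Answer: 84381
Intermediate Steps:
((-106 - 1*201) + 484)*(85 - 216) - 747*(-144) = ((-106 - 201) + 484)*(-131) + 107568 = (-307 + 484)*(-131) + 107568 = 177*(-131) + 107568 = -23187 + 107568 = 84381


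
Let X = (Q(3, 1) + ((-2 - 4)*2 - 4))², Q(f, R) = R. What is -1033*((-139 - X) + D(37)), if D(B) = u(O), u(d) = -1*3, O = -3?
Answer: 379111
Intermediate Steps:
X = 225 (X = (1 + ((-2 - 4)*2 - 4))² = (1 + (-6*2 - 4))² = (1 + (-12 - 4))² = (1 - 16)² = (-15)² = 225)
u(d) = -3
D(B) = -3
-1033*((-139 - X) + D(37)) = -1033*((-139 - 1*225) - 3) = -1033*((-139 - 225) - 3) = -1033*(-364 - 3) = -1033*(-367) = 379111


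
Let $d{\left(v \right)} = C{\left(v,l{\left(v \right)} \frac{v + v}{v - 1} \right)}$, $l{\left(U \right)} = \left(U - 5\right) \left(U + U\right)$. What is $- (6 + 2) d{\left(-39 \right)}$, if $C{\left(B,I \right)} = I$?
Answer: $- \frac{267696}{5} \approx -53539.0$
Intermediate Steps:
$l{\left(U \right)} = 2 U \left(-5 + U\right)$ ($l{\left(U \right)} = \left(-5 + U\right) 2 U = 2 U \left(-5 + U\right)$)
$d{\left(v \right)} = \frac{4 v^{2} \left(-5 + v\right)}{-1 + v}$ ($d{\left(v \right)} = 2 v \left(-5 + v\right) \frac{v + v}{v - 1} = 2 v \left(-5 + v\right) \frac{2 v}{-1 + v} = \frac{4 v^{2} \left(-5 + v\right)}{-1 + v}$)
$- (6 + 2) d{\left(-39 \right)} = - (6 + 2) \frac{4 \left(-39\right)^{2} \left(-5 - 39\right)}{-1 - 39} = \left(-1\right) 8 \cdot 4 \cdot 1521 \frac{1}{-40} \left(-44\right) = - 8 \cdot 4 \cdot 1521 \left(- \frac{1}{40}\right) \left(-44\right) = \left(-8\right) \frac{33462}{5} = - \frac{267696}{5}$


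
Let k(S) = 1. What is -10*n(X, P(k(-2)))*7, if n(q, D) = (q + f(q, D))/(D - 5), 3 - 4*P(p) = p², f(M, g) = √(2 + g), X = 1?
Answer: 140/9 + 70*√10/9 ≈ 40.151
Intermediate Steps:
P(p) = ¾ - p²/4
n(q, D) = (q + √(2 + D))/(-5 + D) (n(q, D) = (q + √(2 + D))/(D - 5) = (q + √(2 + D))/(-5 + D))
-10*n(X, P(k(-2)))*7 = -10*(1 + √(2 + (¾ - ¼*1²)))/(-5 + (¾ - ¼*1²))*7 = -10*(1 + √(2 + (¾ - ¼*1)))/(-5 + (¾ - ¼*1))*7 = -10*(1 + √(2 + (¾ - ¼)))/(-5 + (¾ - ¼))*7 = -10*(1 + √(2 + ½))/(-5 + ½)*7 = -10*(1 + √(5/2))/(-9/2)*7 = -(-20)*(1 + √10/2)/9*7 = -10*(-2/9 - √10/9)*7 = (20/9 + 10*√10/9)*7 = 140/9 + 70*√10/9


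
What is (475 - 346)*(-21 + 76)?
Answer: 7095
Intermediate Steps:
(475 - 346)*(-21 + 76) = 129*55 = 7095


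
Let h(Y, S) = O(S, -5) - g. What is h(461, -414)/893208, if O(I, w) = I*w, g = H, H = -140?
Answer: 1105/446604 ≈ 0.0024742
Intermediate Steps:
g = -140
h(Y, S) = 140 - 5*S (h(Y, S) = S*(-5) - 1*(-140) = -5*S + 140 = 140 - 5*S)
h(461, -414)/893208 = (140 - 5*(-414))/893208 = (140 + 2070)*(1/893208) = 2210*(1/893208) = 1105/446604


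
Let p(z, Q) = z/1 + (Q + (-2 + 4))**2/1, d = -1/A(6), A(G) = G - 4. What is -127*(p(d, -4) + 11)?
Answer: -3683/2 ≈ -1841.5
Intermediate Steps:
A(G) = -4 + G
d = -1/2 (d = -1/(-4 + 6) = -1/2 ≈ -0.50000)
p(z, Q) = z + (2 + Q)**2 (p(z, Q) = z*1 + (Q + 2)**2*1 = z + (2 + Q)**2*1 = z + (2 + Q)**2)
-127*(p(d, -4) + 11) = -127*((-1/2 + (2 - 4)**2) + 11) = -127*((-1/2 + (-2)**2) + 11) = -127*((-1/2 + 4) + 11) = -127*(7/2 + 11) = -127*29/2 = -3683/2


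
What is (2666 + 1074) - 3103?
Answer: 637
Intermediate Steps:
(2666 + 1074) - 3103 = 3740 - 3103 = 637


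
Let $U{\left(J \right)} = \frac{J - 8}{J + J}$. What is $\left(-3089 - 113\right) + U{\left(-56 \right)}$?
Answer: $- \frac{22410}{7} \approx -3201.4$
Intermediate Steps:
$U{\left(J \right)} = \frac{-8 + J}{2 J}$
$\left(-3089 - 113\right) + U{\left(-56 \right)} = \left(-3089 - 113\right) + \frac{-8 - 56}{2 \left(-56\right)} = -3202 + \frac{1}{2} \left(- \frac{1}{56}\right) \left(-64\right) = -3202 + \frac{4}{7} = - \frac{22410}{7}$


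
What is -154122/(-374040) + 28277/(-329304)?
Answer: 186001213/570244760 ≈ 0.32618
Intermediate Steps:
-154122/(-374040) + 28277/(-329304) = -154122*(-1/374040) + 28277*(-1/329304) = 25687/62340 - 28277/329304 = 186001213/570244760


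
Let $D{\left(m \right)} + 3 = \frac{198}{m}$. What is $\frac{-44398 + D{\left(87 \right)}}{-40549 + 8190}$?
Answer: $\frac{1287563}{938411} \approx 1.3721$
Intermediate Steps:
$D{\left(m \right)} = -3 + \frac{198}{m}$
$\frac{-44398 + D{\left(87 \right)}}{-40549 + 8190} = \frac{-44398 - \left(3 - \frac{198}{87}\right)}{-40549 + 8190} = \frac{-44398 + \left(-3 + 198 \cdot \frac{1}{87}\right)}{-32359} = \left(-44398 + \left(-3 + \frac{66}{29}\right)\right) \left(- \frac{1}{32359}\right) = \left(-44398 - \frac{21}{29}\right) \left(- \frac{1}{32359}\right) = \left(- \frac{1287563}{29}\right) \left(- \frac{1}{32359}\right) = \frac{1287563}{938411}$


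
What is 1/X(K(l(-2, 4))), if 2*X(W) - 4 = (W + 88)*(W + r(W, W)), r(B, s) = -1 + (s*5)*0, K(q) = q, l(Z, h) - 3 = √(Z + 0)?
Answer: -2*I/(-184*I + 93*√2) ≈ 0.007194 - 0.0051422*I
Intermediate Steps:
l(Z, h) = 3 + √Z (l(Z, h) = 3 + √(Z + 0) = 3 + √Z)
r(B, s) = -1 (r(B, s) = -1 + (5*s)*0 = -1 + 0 = -1)
X(W) = 2 + (-1 + W)*(88 + W)/2 (X(W) = 2 + ((W + 88)*(W - 1))/2 = 2 + ((88 + W)*(-1 + W))/2 = 2 + ((-1 + W)*(88 + W))/2 = 2 + (-1 + W)*(88 + W)/2)
1/X(K(l(-2, 4))) = 1/(-42 + (3 + √(-2))²/2 + 87*(3 + √(-2))/2) = 1/(-42 + (3 + I*√2)²/2 + 87*(3 + I*√2)/2) = 1/(-42 + (3 + I*√2)²/2 + (261/2 + 87*I*√2/2)) = 1/(177/2 + (3 + I*√2)²/2 + 87*I*√2/2)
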